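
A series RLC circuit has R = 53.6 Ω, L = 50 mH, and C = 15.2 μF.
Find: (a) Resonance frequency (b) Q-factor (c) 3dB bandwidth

Step 1 — Resonance: ω₀ = 1/√(LC) = 1/√(0.05·1.52e-05) = 1147 rad/s.
Step 2 — f₀ = ω₀/(2π) = 182.6 Hz.
Step 3 — Series Q: Q = ω₀L/R = 1147·0.05/53.6 = 1.07.
Step 4 — Bandwidth: Δω = ω₀/Q = 1072 rad/s; BW = Δω/(2π) = 170.6 Hz.

(a) f₀ = 182.6 Hz  (b) Q = 1.07  (c) BW = 170.6 Hz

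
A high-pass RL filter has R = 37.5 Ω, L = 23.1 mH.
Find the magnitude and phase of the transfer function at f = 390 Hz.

Step 1 — Angular frequency: ω = 2π·390 = 2450 rad/s.
Step 2 — Transfer function: H(jω) = jωL/(R + jωL).
Step 3 — Numerator jωL = j·56.61; denominator R + jωL = 37.5 + j56.61.
Step 4 — H = 0.695 + j0.4604.
Step 5 — Magnitude: |H| = 0.8337 (-1.6 dB); phase: φ = 33.5°.

|H| = 0.8337 (-1.6 dB), φ = 33.5°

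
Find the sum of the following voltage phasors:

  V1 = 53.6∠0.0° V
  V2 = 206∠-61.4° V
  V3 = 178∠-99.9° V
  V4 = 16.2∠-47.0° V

Step 1 — Convert each phasor to rectangular form:
  V1 = 53.6·(cos(0.0°) + j·sin(0.0°)) = 53.6 V
  V2 = 206·(cos(-61.4°) + j·sin(-61.4°)) = 98.61 - j180.9 V
  V3 = 178·(cos(-99.9°) + j·sin(-99.9°)) = -30.6 - j175.3 V
  V4 = 16.2·(cos(-47.0°) + j·sin(-47.0°)) = 11.05 - j11.85 V
Step 2 — Sum components: V_total = 132.7 - j368.1 V.
Step 3 — Convert to polar: |V_total| = 391.2 V, ∠V_total = -70.2°.

V_total = 391.2∠-70.2° V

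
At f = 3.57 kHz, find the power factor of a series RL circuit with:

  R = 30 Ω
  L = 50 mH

Step 1 — Angular frequency: ω = 2π·f = 2π·3570 = 2.243e+04 rad/s.
Step 2 — Component impedances:
  R: Z = R = 30 Ω
  L: Z = jωL = j·2.243e+04·0.05 = 0 + j1122 Ω
Step 3 — Series combination: Z_total = R + L = 30 + j1122 Ω = 1122∠88.5° Ω.
Step 4 — Power factor: PF = cos(φ) = Re(Z)/|Z| = 30/1122 = 0.02674.
Step 5 — Type: Im(Z) = 1122 ⇒ lagging (phase φ = 88.5°).

PF = 0.02674 (lagging, φ = 88.5°)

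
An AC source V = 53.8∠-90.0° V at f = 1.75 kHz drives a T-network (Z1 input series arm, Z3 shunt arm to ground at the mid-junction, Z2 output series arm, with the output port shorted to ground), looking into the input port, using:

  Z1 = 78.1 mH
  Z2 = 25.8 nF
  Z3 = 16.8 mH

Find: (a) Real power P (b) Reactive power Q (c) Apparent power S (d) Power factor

Step 1 — Angular frequency: ω = 2π·f = 2π·1750 = 1.1e+04 rad/s.
Step 2 — Component impedances:
  Z1: Z = jωL = j·1.1e+04·0.0781 = 0 + j858.8 Ω
  Z2: Z = 1/(jωC) = -j/(ω·C) = 0 - j3525 Ω
  Z3: Z = jωL = j·1.1e+04·0.0168 = 0 + j184.7 Ω
Step 3 — With the output port shorted to ground, the output series arm Z2 runs from the junction to ground; the shunt arm Z3 also runs from the junction to ground. They appear in parallel: Z3 || Z2 = 0 + j194.9 Ω.
Step 4 — Series with input arm Z1: Z_in = Z1 + (Z3 || Z2) = 0 + j1054 Ω = 1054∠90.0° Ω.
Step 5 — Source phasor: V = 53.8∠-90.0° V = 0 - j53.8 V.
Step 6 — Current: I = V / Z = -0.05106 A = 0.05106∠-180.0° A.
Step 7 — Complex power: S = V·I* = 0 + j2.747 VA.
Step 8 — Real power: P = Re(S) = 0 W.
Step 9 — Reactive power: Q = Im(S) = 2.747 VAR.
Step 10 — Apparent power: |S| = 2.747 VA.
Step 11 — Power factor: PF = P/|S| = 0 (lagging).

(a) P = 0 W  (b) Q = 2.747 VAR  (c) S = 2.747 VA  (d) PF = 0 (lagging)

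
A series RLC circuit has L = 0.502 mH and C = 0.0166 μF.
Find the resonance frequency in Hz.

Step 1 — Resonance condition Im(Z)=0 gives ω₀ = 1/√(LC).
Step 2 — ω₀ = 1/√(0.000502·1.66e-08) = 3.464e+05 rad/s.
Step 3 — f₀ = ω₀/(2π) = 5.513e+04 Hz.

f₀ = 5.513e+04 Hz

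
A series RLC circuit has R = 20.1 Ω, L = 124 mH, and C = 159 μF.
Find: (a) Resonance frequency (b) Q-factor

Step 1 — Resonance condition Im(Z)=0 gives ω₀ = 1/√(LC).
Step 2 — ω₀ = 1/√(0.124·0.000159) = 225.2 rad/s.
Step 3 — f₀ = ω₀/(2π) = 35.84 Hz.
Step 4 — Series Q: Q = ω₀L/R = 225.2·0.124/20.1 = 1.389.

(a) f₀ = 35.84 Hz  (b) Q = 1.389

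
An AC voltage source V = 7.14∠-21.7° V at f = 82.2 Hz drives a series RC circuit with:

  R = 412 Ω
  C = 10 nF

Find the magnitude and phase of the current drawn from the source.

Step 1 — Angular frequency: ω = 2π·f = 2π·82.2 = 516.5 rad/s.
Step 2 — Component impedances:
  R: Z = R = 412 Ω
  C: Z = 1/(jωC) = -j/(ω·C) = 0 - j1.936e+05 Ω
Step 3 — Series combination: Z_total = R + C = 412 - j1.936e+05 Ω = 1.936e+05∠-89.9° Ω.
Step 4 — Source phasor: V = 7.14∠-21.7° V = 6.634 - j2.64 V.
Step 5 — Ohm's law: I = V / Z_total = (6.634 - j2.64) / (412 - j1.936e+05) = 1.371e-05 + j3.423e-05 A.
Step 6 — Convert to polar: |I| = 3.688e-05 A, ∠I = 68.2°.

I = 3.688e-05∠68.2° A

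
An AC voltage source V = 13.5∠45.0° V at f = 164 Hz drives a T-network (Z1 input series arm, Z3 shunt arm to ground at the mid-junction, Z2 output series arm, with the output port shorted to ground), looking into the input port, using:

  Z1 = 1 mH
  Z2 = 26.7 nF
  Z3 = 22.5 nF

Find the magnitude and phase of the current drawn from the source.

Step 1 — Angular frequency: ω = 2π·f = 2π·164 = 1030 rad/s.
Step 2 — Component impedances:
  Z1: Z = jωL = j·1030·0.001 = 0 + j1.03 Ω
  Z2: Z = 1/(jωC) = -j/(ω·C) = 0 - j3.635e+04 Ω
  Z3: Z = 1/(jωC) = -j/(ω·C) = 0 - j4.313e+04 Ω
Step 3 — With the output port shorted to ground, the output series arm Z2 runs from the junction to ground; the shunt arm Z3 also runs from the junction to ground. They appear in parallel: Z3 || Z2 = 0 - j1.972e+04 Ω.
Step 4 — Series with input arm Z1: Z_in = Z1 + (Z3 || Z2) = 0 - j1.972e+04 Ω = 1.972e+04∠-90.0° Ω.
Step 5 — Source phasor: V = 13.5∠45.0° V = 9.546 + j9.546 V.
Step 6 — Ohm's law: I = V / Z_total = (9.546 + j9.546) / (0 - j1.972e+04) = -0.000484 + j0.000484 A.
Step 7 — Convert to polar: |I| = 0.0006845 A, ∠I = 135.0°.

I = 0.0006845∠135.0° A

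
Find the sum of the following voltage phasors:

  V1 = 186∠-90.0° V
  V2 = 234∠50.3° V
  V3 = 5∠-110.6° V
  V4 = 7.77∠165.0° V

Step 1 — Convert each phasor to rectangular form:
  V1 = 186·(cos(-90.0°) + j·sin(-90.0°)) = 0 - j186 V
  V2 = 234·(cos(50.3°) + j·sin(50.3°)) = 149.5 + j180 V
  V3 = 5·(cos(-110.6°) + j·sin(-110.6°)) = -1.759 - j4.68 V
  V4 = 7.77·(cos(165.0°) + j·sin(165.0°)) = -7.505 + j2.011 V
Step 2 — Sum components: V_total = 140.2 - j8.63 V.
Step 3 — Convert to polar: |V_total| = 140.5 V, ∠V_total = -3.5°.

V_total = 140.5∠-3.5° V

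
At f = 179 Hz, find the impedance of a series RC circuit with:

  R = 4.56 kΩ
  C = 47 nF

Step 1 — Angular frequency: ω = 2π·f = 2π·179 = 1125 rad/s.
Step 2 — Component impedances:
  R: Z = R = 4560 Ω
  C: Z = 1/(jωC) = -j/(ω·C) = 0 - j1.892e+04 Ω
Step 3 — Series combination: Z_total = R + C = 4560 - j1.892e+04 Ω = 1.946e+04∠-76.4° Ω.

Z = 4560 - j1.892e+04 Ω = 1.946e+04∠-76.4° Ω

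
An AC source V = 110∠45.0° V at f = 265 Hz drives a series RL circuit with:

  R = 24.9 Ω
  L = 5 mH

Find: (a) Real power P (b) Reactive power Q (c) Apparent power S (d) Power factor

Step 1 — Angular frequency: ω = 2π·f = 2π·265 = 1665 rad/s.
Step 2 — Component impedances:
  R: Z = R = 24.9 Ω
  L: Z = jωL = j·1665·0.005 = 0 + j8.325 Ω
Step 3 — Series combination: Z_total = R + L = 24.9 + j8.325 Ω = 26.25∠18.5° Ω.
Step 4 — Source phasor: V = 110∠45.0° V = 77.78 + j77.78 V.
Step 5 — Current: I = V / Z = 3.749 + j1.87 A = 4.19∠26.5° A.
Step 6 — Complex power: S = V·I* = 437.1 + j146.1 VA.
Step 7 — Real power: P = Re(S) = 437.1 W.
Step 8 — Reactive power: Q = Im(S) = 146.1 VAR.
Step 9 — Apparent power: |S| = 460.9 VA.
Step 10 — Power factor: PF = P/|S| = 0.9484 (lagging).

(a) P = 437.1 W  (b) Q = 146.1 VAR  (c) S = 460.9 VA  (d) PF = 0.9484 (lagging)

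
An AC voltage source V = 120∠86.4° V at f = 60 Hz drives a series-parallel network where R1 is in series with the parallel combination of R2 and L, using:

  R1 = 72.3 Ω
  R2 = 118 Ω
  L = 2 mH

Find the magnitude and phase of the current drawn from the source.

Step 1 — Angular frequency: ω = 2π·f = 2π·60 = 377 rad/s.
Step 2 — Component impedances:
  R1: Z = R = 72.3 Ω
  R2: Z = R = 118 Ω
  L: Z = jωL = j·377·0.002 = 0 + j0.754 Ω
Step 3 — Parallel branch: R2 || L = 1/(1/R2 + 1/L) = 0.004818 + j0.754 Ω.
Step 4 — Series with R1: Z_total = R1 + (R2 || L) = 72.3 + j0.754 Ω = 72.31∠0.6° Ω.
Step 5 — Source phasor: V = 120∠86.4° V = 7.535 + j119.8 V.
Step 6 — Ohm's law: I = V / Z_total = (7.535 + j119.8) / (72.3 + j0.754) = 0.1215 + j1.655 A.
Step 7 — Convert to polar: |I| = 1.66 A, ∠I = 85.8°.

I = 1.66∠85.8° A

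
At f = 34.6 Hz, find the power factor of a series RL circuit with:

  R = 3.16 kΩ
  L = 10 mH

Step 1 — Angular frequency: ω = 2π·f = 2π·34.6 = 217.4 rad/s.
Step 2 — Component impedances:
  R: Z = R = 3160 Ω
  L: Z = jωL = j·217.4·0.01 = 0 + j2.174 Ω
Step 3 — Series combination: Z_total = R + L = 3160 + j2.174 Ω = 3160∠0.0° Ω.
Step 4 — Power factor: PF = cos(φ) = Re(Z)/|Z| = 3160/3160 = 1.
Step 5 — Type: Im(Z) = 2.174 ⇒ lagging (phase φ = 0.0°).

PF = 1 (lagging, φ = 0.0°)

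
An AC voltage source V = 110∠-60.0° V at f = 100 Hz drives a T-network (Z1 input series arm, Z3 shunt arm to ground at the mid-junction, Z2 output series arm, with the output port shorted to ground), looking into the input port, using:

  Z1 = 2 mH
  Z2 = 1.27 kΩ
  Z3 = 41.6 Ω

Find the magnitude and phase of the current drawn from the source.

Step 1 — Angular frequency: ω = 2π·f = 2π·100 = 628.3 rad/s.
Step 2 — Component impedances:
  Z1: Z = jωL = j·628.3·0.002 = 0 + j1.257 Ω
  Z2: Z = R = 1270 Ω
  Z3: Z = R = 41.6 Ω
Step 3 — With the output port shorted to ground, the output series arm Z2 runs from the junction to ground; the shunt arm Z3 also runs from the junction to ground. They appear in parallel: Z3 || Z2 = 40.28 Ω.
Step 4 — Series with input arm Z1: Z_in = Z1 + (Z3 || Z2) = 40.28 + j1.257 Ω = 40.3∠1.8° Ω.
Step 5 — Source phasor: V = 110∠-60.0° V = 55 - j95.26 V.
Step 6 — Ohm's law: I = V / Z_total = (55 - j95.26) / (40.28 + j1.257) = 1.29 - j2.405 A.
Step 7 — Convert to polar: |I| = 2.73 A, ∠I = -61.8°.

I = 2.73∠-61.8° A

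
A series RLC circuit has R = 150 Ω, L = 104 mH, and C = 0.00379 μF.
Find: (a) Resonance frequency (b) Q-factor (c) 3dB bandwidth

Step 1 — Resonance condition Im(Z)=0 gives ω₀ = 1/√(LC).
Step 2 — ω₀ = 1/√(0.104·3.79e-09) = 5.037e+04 rad/s.
Step 3 — f₀ = ω₀/(2π) = 8016 Hz.
Step 4 — Series Q: Q = ω₀L/R = 5.037e+04·0.104/150 = 34.92.
Step 5 — 3dB bandwidth: Δω = ω₀/Q = 1442 rad/s; BW = Δω/(2π) = 229.6 Hz.

(a) f₀ = 8016 Hz  (b) Q = 34.92  (c) BW = 229.6 Hz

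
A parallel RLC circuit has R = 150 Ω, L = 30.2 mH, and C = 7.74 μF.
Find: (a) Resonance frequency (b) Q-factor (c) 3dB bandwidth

Step 1 — Resonance: ω₀ = 1/√(LC) = 1/√(0.0302·7.74e-06) = 2068 rad/s.
Step 2 — f₀ = ω₀/(2π) = 329.2 Hz.
Step 3 — Parallel Q: Q = R/(ω₀L) = 150/(2068·0.0302) = 2.401.
Step 4 — Bandwidth: Δω = ω₀/Q = 861.3 rad/s; BW = Δω/(2π) = 137.1 Hz.

(a) f₀ = 329.2 Hz  (b) Q = 2.401  (c) BW = 137.1 Hz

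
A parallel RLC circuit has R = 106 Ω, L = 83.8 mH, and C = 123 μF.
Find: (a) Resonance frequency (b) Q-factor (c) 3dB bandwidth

Step 1 — Resonance: ω₀ = 1/√(LC) = 1/√(0.0838·0.000123) = 311.5 rad/s.
Step 2 — f₀ = ω₀/(2π) = 49.57 Hz.
Step 3 — Parallel Q: Q = R/(ω₀L) = 106/(311.5·0.0838) = 4.061.
Step 4 — Bandwidth: Δω = ω₀/Q = 76.7 rad/s; BW = Δω/(2π) = 12.21 Hz.

(a) f₀ = 49.57 Hz  (b) Q = 4.061  (c) BW = 12.21 Hz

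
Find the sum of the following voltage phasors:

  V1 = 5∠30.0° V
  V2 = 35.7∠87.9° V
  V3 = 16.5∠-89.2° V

Step 1 — Convert each phasor to rectangular form:
  V1 = 5·(cos(30.0°) + j·sin(30.0°)) = 4.33 + j2.5 V
  V2 = 35.7·(cos(87.9°) + j·sin(87.9°)) = 1.308 + j35.68 V
  V3 = 16.5·(cos(-89.2°) + j·sin(-89.2°)) = 0.2304 - j16.5 V
Step 2 — Sum components: V_total = 5.869 + j21.68 V.
Step 3 — Convert to polar: |V_total| = 22.46 V, ∠V_total = 74.9°.

V_total = 22.46∠74.9° V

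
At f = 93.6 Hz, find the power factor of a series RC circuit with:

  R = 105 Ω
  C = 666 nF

Step 1 — Angular frequency: ω = 2π·f = 2π·93.6 = 588.1 rad/s.
Step 2 — Component impedances:
  R: Z = R = 105 Ω
  C: Z = 1/(jωC) = -j/(ω·C) = 0 - j2553 Ω
Step 3 — Series combination: Z_total = R + C = 105 - j2553 Ω = 2555∠-87.6° Ω.
Step 4 — Power factor: PF = cos(φ) = Re(Z)/|Z| = 105/2555.3 = 0.04109.
Step 5 — Type: Im(Z) = -2553 ⇒ leading (phase φ = -87.6°).

PF = 0.04109 (leading, φ = -87.6°)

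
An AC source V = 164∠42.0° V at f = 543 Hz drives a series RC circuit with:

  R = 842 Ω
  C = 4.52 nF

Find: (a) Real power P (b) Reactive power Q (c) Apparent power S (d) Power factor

Step 1 — Angular frequency: ω = 2π·f = 2π·543 = 3412 rad/s.
Step 2 — Component impedances:
  R: Z = R = 842 Ω
  C: Z = 1/(jωC) = -j/(ω·C) = 0 - j6.485e+04 Ω
Step 3 — Series combination: Z_total = R + C = 842 - j6.485e+04 Ω = 6.485e+04∠-89.3° Ω.
Step 4 — Source phasor: V = 164∠42.0° V = 121.9 + j109.7 V.
Step 5 — Current: I = V / Z = -0.001668 + j0.001901 A = 0.002529∠131.3° A.
Step 6 — Complex power: S = V·I* = 0.005385 - j0.4147 VA.
Step 7 — Real power: P = Re(S) = 0.005385 W.
Step 8 — Reactive power: Q = Im(S) = -0.4147 VAR.
Step 9 — Apparent power: |S| = 0.4147 VA.
Step 10 — Power factor: PF = P/|S| = 0.01298 (leading).

(a) P = 0.005385 W  (b) Q = -0.4147 VAR  (c) S = 0.4147 VA  (d) PF = 0.01298 (leading)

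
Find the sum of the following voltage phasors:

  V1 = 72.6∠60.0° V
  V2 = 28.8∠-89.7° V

Step 1 — Convert each phasor to rectangular form:
  V1 = 72.6·(cos(60.0°) + j·sin(60.0°)) = 36.3 + j62.87 V
  V2 = 28.8·(cos(-89.7°) + j·sin(-89.7°)) = 0.1508 - j28.8 V
Step 2 — Sum components: V_total = 36.45 + j34.07 V.
Step 3 — Convert to polar: |V_total| = 49.9 V, ∠V_total = 43.1°.

V_total = 49.9∠43.1° V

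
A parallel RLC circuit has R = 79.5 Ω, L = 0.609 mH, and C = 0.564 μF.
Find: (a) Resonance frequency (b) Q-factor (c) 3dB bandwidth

Step 1 — Resonance: ω₀ = 1/√(LC) = 1/√(0.000609·5.64e-07) = 5.396e+04 rad/s.
Step 2 — f₀ = ω₀/(2π) = 8588 Hz.
Step 3 — Parallel Q: Q = R/(ω₀L) = 79.5/(5.396e+04·0.000609) = 2.419.
Step 4 — Bandwidth: Δω = ω₀/Q = 2.23e+04 rad/s; BW = Δω/(2π) = 3550 Hz.

(a) f₀ = 8588 Hz  (b) Q = 2.419  (c) BW = 3550 Hz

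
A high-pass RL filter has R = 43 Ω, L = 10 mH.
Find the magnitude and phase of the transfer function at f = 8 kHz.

Step 1 — Angular frequency: ω = 2π·8000 = 5.027e+04 rad/s.
Step 2 — Transfer function: H(jω) = jωL/(R + jωL).
Step 3 — Numerator jωL = j·502.7; denominator R + jωL = 43 + j502.7.
Step 4 — H = 0.9927 + j0.08492.
Step 5 — Magnitude: |H| = 0.9964 (-0.0 dB); phase: φ = 4.9°.

|H| = 0.9964 (-0.0 dB), φ = 4.9°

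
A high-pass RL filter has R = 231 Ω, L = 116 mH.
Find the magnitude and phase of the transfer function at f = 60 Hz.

Step 1 — Angular frequency: ω = 2π·60 = 377 rad/s.
Step 2 — Transfer function: H(jω) = jωL/(R + jωL).
Step 3 — Numerator jωL = j·43.73; denominator R + jωL = 231 + j43.73.
Step 4 — H = 0.0346 + j0.1828.
Step 5 — Magnitude: |H| = 0.186 (-14.6 dB); phase: φ = 79.3°.

|H| = 0.186 (-14.6 dB), φ = 79.3°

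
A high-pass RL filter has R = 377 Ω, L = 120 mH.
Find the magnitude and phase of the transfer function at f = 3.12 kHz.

Step 1 — Angular frequency: ω = 2π·3120 = 1.96e+04 rad/s.
Step 2 — Transfer function: H(jω) = jωL/(R + jωL).
Step 3 — Numerator jωL = j·2352; denominator R + jωL = 377 + j2352.
Step 4 — H = 0.975 + j0.1562.
Step 5 — Magnitude: |H| = 0.9874 (-0.1 dB); phase: φ = 9.1°.

|H| = 0.9874 (-0.1 dB), φ = 9.1°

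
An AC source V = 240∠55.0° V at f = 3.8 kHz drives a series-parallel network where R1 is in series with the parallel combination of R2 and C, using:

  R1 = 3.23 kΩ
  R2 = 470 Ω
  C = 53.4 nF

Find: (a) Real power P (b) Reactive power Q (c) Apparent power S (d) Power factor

Step 1 — Angular frequency: ω = 2π·f = 2π·3800 = 2.388e+04 rad/s.
Step 2 — Component impedances:
  R1: Z = R = 3230 Ω
  R2: Z = R = 470 Ω
  C: Z = 1/(jωC) = -j/(ω·C) = 0 - j784.3 Ω
Step 3 — Parallel branch: R2 || C = 1/(1/R2 + 1/C) = 345.8 - j207.2 Ω.
Step 4 — Series with R1: Z_total = R1 + (R2 || C) = 3576 - j207.2 Ω = 3582∠-3.3° Ω.
Step 5 — Source phasor: V = 240∠55.0° V = 137.7 + j196.6 V.
Step 6 — Current: I = V / Z = 0.03519 + j0.05702 A = 0.06701∠58.3° A.
Step 7 — Complex power: S = V·I* = 16.05 - j0.9304 VA.
Step 8 — Real power: P = Re(S) = 16.05 W.
Step 9 — Reactive power: Q = Im(S) = -0.9304 VAR.
Step 10 — Apparent power: |S| = 16.08 VA.
Step 11 — Power factor: PF = P/|S| = 0.9983 (leading).

(a) P = 16.05 W  (b) Q = -0.9304 VAR  (c) S = 16.08 VA  (d) PF = 0.9983 (leading)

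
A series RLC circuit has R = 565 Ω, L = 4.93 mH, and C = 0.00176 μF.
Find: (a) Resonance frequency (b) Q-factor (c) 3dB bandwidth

Step 1 — Resonance: ω₀ = 1/√(LC) = 1/√(0.00493·1.76e-09) = 3.395e+05 rad/s.
Step 2 — f₀ = ω₀/(2π) = 5.403e+04 Hz.
Step 3 — Series Q: Q = ω₀L/R = 3.395e+05·0.00493/565 = 2.962.
Step 4 — Bandwidth: Δω = ω₀/Q = 1.146e+05 rad/s; BW = Δω/(2π) = 1.824e+04 Hz.

(a) f₀ = 5.403e+04 Hz  (b) Q = 2.962  (c) BW = 1.824e+04 Hz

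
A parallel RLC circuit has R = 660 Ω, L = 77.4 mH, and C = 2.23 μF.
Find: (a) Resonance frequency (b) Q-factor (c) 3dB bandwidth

Step 1 — Resonance: ω₀ = 1/√(LC) = 1/√(0.0774·2.23e-06) = 2407 rad/s.
Step 2 — f₀ = ω₀/(2π) = 383.1 Hz.
Step 3 — Parallel Q: Q = R/(ω₀L) = 660/(2407·0.0774) = 3.543.
Step 4 — Bandwidth: Δω = ω₀/Q = 679.4 rad/s; BW = Δω/(2π) = 108.1 Hz.

(a) f₀ = 383.1 Hz  (b) Q = 3.543  (c) BW = 108.1 Hz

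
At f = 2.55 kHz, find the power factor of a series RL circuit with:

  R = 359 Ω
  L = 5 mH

Step 1 — Angular frequency: ω = 2π·f = 2π·2550 = 1.602e+04 rad/s.
Step 2 — Component impedances:
  R: Z = R = 359 Ω
  L: Z = jωL = j·1.602e+04·0.005 = 0 + j80.11 Ω
Step 3 — Series combination: Z_total = R + L = 359 + j80.11 Ω = 367.8∠12.6° Ω.
Step 4 — Power factor: PF = cos(φ) = Re(Z)/|Z| = 359/367.83 = 0.976.
Step 5 — Type: Im(Z) = 80.11 ⇒ lagging (phase φ = 12.6°).

PF = 0.976 (lagging, φ = 12.6°)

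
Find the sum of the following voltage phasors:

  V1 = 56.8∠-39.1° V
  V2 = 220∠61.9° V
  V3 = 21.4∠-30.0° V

Step 1 — Convert each phasor to rectangular form:
  V1 = 56.8·(cos(-39.1°) + j·sin(-39.1°)) = 44.08 - j35.82 V
  V2 = 220·(cos(61.9°) + j·sin(61.9°)) = 103.6 + j194.1 V
  V3 = 21.4·(cos(-30.0°) + j·sin(-30.0°)) = 18.53 - j10.7 V
Step 2 — Sum components: V_total = 166.2 + j147.5 V.
Step 3 — Convert to polar: |V_total| = 222.3 V, ∠V_total = 41.6°.

V_total = 222.3∠41.6° V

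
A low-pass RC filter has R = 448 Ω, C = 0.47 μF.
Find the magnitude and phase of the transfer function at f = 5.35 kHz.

Step 1 — Angular frequency: ω = 2π·5350 = 3.362e+04 rad/s.
Step 2 — Transfer function: H(jω) = 1/(1 + jωRC).
Step 3 — Denominator: 1 + jωRC = 1 + j·3.362e+04·448·4.7e-07 = 1 + j7.078.
Step 4 — H = 0.01957 - j0.1385.
Step 5 — Magnitude: |H| = 0.1399 (-17.1 dB); phase: φ = -82.0°.

|H| = 0.1399 (-17.1 dB), φ = -82.0°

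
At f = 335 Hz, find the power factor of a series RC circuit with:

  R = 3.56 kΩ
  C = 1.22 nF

Step 1 — Angular frequency: ω = 2π·f = 2π·335 = 2105 rad/s.
Step 2 — Component impedances:
  R: Z = R = 3560 Ω
  C: Z = 1/(jωC) = -j/(ω·C) = 0 - j3.894e+05 Ω
Step 3 — Series combination: Z_total = R + C = 3560 - j3.894e+05 Ω = 3.894e+05∠-89.5° Ω.
Step 4 — Power factor: PF = cos(φ) = Re(Z)/|Z| = 3560/389434 = 0.009141.
Step 5 — Type: Im(Z) = -3.894e+05 ⇒ leading (phase φ = -89.5°).

PF = 0.009141 (leading, φ = -89.5°)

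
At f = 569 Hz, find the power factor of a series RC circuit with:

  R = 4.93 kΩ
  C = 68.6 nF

Step 1 — Angular frequency: ω = 2π·f = 2π·569 = 3575 rad/s.
Step 2 — Component impedances:
  R: Z = R = 4930 Ω
  C: Z = 1/(jωC) = -j/(ω·C) = 0 - j4077 Ω
Step 3 — Series combination: Z_total = R + C = 4930 - j4077 Ω = 6398∠-39.6° Ω.
Step 4 — Power factor: PF = cos(φ) = Re(Z)/|Z| = 4930/6398 = 0.7706.
Step 5 — Type: Im(Z) = -4077 ⇒ leading (phase φ = -39.6°).

PF = 0.7706 (leading, φ = -39.6°)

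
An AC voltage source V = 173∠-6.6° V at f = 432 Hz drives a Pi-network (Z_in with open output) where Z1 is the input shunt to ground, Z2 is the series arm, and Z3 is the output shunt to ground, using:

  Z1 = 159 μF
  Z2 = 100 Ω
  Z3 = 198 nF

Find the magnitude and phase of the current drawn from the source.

Step 1 — Angular frequency: ω = 2π·f = 2π·432 = 2714 rad/s.
Step 2 — Component impedances:
  Z1: Z = 1/(jωC) = -j/(ω·C) = 0 - j2.317 Ω
  Z2: Z = R = 100 Ω
  Z3: Z = 1/(jωC) = -j/(ω·C) = 0 - j1861 Ω
Step 3 — With open output, the series arm Z2 and the output shunt Z3 appear in series to ground: Z2 + Z3 = 100 - j1861 Ω.
Step 4 — Parallel with input shunt Z1: Z_in = Z1 || (Z2 + Z3) = 0.0001542 - j2.314 Ω = 2.314∠-90.0° Ω.
Step 5 — Source phasor: V = 173∠-6.6° V = 171.9 - j19.88 V.
Step 6 — Ohm's law: I = V / Z_total = (171.9 - j19.88) / (0.0001542 - j2.314) = 8.597 + j74.26 A.
Step 7 — Convert to polar: |I| = 74.76 A, ∠I = 83.4°.

I = 74.76∠83.4° A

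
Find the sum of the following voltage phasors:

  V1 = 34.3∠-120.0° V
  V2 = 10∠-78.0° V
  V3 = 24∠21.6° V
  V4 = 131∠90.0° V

Step 1 — Convert each phasor to rectangular form:
  V1 = 34.3·(cos(-120.0°) + j·sin(-120.0°)) = -17.15 - j29.7 V
  V2 = 10·(cos(-78.0°) + j·sin(-78.0°)) = 2.079 - j9.781 V
  V3 = 24·(cos(21.6°) + j·sin(21.6°)) = 22.31 + j8.835 V
  V4 = 131·(cos(90.0°) + j·sin(90.0°)) = 0 + j131 V
Step 2 — Sum components: V_total = 7.244 + j100.3 V.
Step 3 — Convert to polar: |V_total| = 100.6 V, ∠V_total = 85.9°.

V_total = 100.6∠85.9° V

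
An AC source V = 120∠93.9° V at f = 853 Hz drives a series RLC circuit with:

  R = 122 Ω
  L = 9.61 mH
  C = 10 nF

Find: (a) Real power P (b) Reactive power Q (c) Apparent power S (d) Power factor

Step 1 — Angular frequency: ω = 2π·f = 2π·853 = 5360 rad/s.
Step 2 — Component impedances:
  R: Z = R = 122 Ω
  L: Z = jωL = j·5360·0.00961 = 0 + j51.51 Ω
  C: Z = 1/(jωC) = -j/(ω·C) = 0 - j1.866e+04 Ω
Step 3 — Series combination: Z_total = R + L + C = 122 - j1.861e+04 Ω = 1.861e+04∠-89.6° Ω.
Step 4 — Source phasor: V = 120∠93.9° V = -8.162 + j119.7 V.
Step 5 — Current: I = V / Z = -0.006437 - j0.0003964 A = 0.006449∠-176.5° A.
Step 6 — Complex power: S = V·I* = 0.005074 - j0.7739 VA.
Step 7 — Real power: P = Re(S) = 0.005074 W.
Step 8 — Reactive power: Q = Im(S) = -0.7739 VAR.
Step 9 — Apparent power: |S| = 0.7739 VA.
Step 10 — Power factor: PF = P/|S| = 0.006557 (leading).

(a) P = 0.005074 W  (b) Q = -0.7739 VAR  (c) S = 0.7739 VA  (d) PF = 0.006557 (leading)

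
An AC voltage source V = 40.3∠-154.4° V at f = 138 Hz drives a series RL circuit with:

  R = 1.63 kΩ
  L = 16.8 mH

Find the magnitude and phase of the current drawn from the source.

Step 1 — Angular frequency: ω = 2π·f = 2π·138 = 867.1 rad/s.
Step 2 — Component impedances:
  R: Z = R = 1630 Ω
  L: Z = jωL = j·867.1·0.0168 = 0 + j14.57 Ω
Step 3 — Series combination: Z_total = R + L = 1630 + j14.57 Ω = 1630∠0.5° Ω.
Step 4 — Source phasor: V = 40.3∠-154.4° V = -36.34 - j17.41 V.
Step 5 — Ohm's law: I = V / Z_total = (-36.34 - j17.41) / (1630 + j14.57) = -0.02239 - j0.01048 A.
Step 6 — Convert to polar: |I| = 0.02472 A, ∠I = -154.9°.

I = 0.02472∠-154.9° A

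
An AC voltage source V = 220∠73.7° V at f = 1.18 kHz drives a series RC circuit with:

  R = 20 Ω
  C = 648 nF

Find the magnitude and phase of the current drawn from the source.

Step 1 — Angular frequency: ω = 2π·f = 2π·1180 = 7414 rad/s.
Step 2 — Component impedances:
  R: Z = R = 20 Ω
  C: Z = 1/(jωC) = -j/(ω·C) = 0 - j208.1 Ω
Step 3 — Series combination: Z_total = R + C = 20 - j208.1 Ω = 209.1∠-84.5° Ω.
Step 4 — Source phasor: V = 220∠73.7° V = 61.75 + j211.2 V.
Step 5 — Ohm's law: I = V / Z_total = (61.75 + j211.2) / (20 - j208.1) = -0.977 + j0.3905 A.
Step 6 — Convert to polar: |I| = 1.052 A, ∠I = 158.2°.

I = 1.052∠158.2° A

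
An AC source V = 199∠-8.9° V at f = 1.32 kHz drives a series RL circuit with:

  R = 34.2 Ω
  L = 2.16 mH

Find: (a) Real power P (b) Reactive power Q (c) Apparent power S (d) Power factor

Step 1 — Angular frequency: ω = 2π·f = 2π·1320 = 8294 rad/s.
Step 2 — Component impedances:
  R: Z = R = 34.2 Ω
  L: Z = jωL = j·8294·0.00216 = 0 + j17.91 Ω
Step 3 — Series combination: Z_total = R + L = 34.2 + j17.91 Ω = 38.61∠27.6° Ω.
Step 4 — Source phasor: V = 199∠-8.9° V = 196.6 - j30.79 V.
Step 5 — Current: I = V / Z = 4.141 - j3.069 A = 5.154∠-36.5° A.
Step 6 — Complex power: S = V·I* = 908.6 + j475.9 VA.
Step 7 — Real power: P = Re(S) = 908.6 W.
Step 8 — Reactive power: Q = Im(S) = 475.9 VAR.
Step 9 — Apparent power: |S| = 1026 VA.
Step 10 — Power factor: PF = P/|S| = 0.8858 (lagging).

(a) P = 908.6 W  (b) Q = 475.9 VAR  (c) S = 1026 VA  (d) PF = 0.8858 (lagging)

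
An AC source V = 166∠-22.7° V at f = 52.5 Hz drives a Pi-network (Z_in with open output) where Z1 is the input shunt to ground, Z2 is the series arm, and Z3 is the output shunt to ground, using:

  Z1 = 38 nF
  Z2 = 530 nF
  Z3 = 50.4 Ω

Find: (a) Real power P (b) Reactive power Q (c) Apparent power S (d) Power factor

Step 1 — Angular frequency: ω = 2π·f = 2π·52.5 = 329.9 rad/s.
Step 2 — Component impedances:
  Z1: Z = 1/(jωC) = -j/(ω·C) = 0 - j7.978e+04 Ω
  Z2: Z = 1/(jωC) = -j/(ω·C) = 0 - j5720 Ω
  Z3: Z = R = 50.4 Ω
Step 3 — With open output, the series arm Z2 and the output shunt Z3 appear in series to ground: Z2 + Z3 = 50.4 - j5720 Ω.
Step 4 — Parallel with input shunt Z1: Z_in = Z1 || (Z2 + Z3) = 43.88 - j5337 Ω = 5337∠-89.5° Ω.
Step 5 — Source phasor: V = 166∠-22.7° V = 153.1 - j64.06 V.
Step 6 — Current: I = V / Z = 0.01224 + j0.02859 A = 0.0311∠66.8° A.
Step 7 — Complex power: S = V·I* = 0.04245 - j5.163 VA.
Step 8 — Real power: P = Re(S) = 0.04245 W.
Step 9 — Reactive power: Q = Im(S) = -5.163 VAR.
Step 10 — Apparent power: |S| = 5.163 VA.
Step 11 — Power factor: PF = P/|S| = 0.008222 (leading).

(a) P = 0.04245 W  (b) Q = -5.163 VAR  (c) S = 5.163 VA  (d) PF = 0.008222 (leading)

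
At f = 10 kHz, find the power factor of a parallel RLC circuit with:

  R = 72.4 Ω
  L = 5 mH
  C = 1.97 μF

Step 1 — Angular frequency: ω = 2π·f = 2π·1e+04 = 6.283e+04 rad/s.
Step 2 — Component impedances:
  R: Z = R = 72.4 Ω
  L: Z = jωL = j·6.283e+04·0.005 = 0 + j314.2 Ω
  C: Z = 1/(jωC) = -j/(ω·C) = 0 - j8.079 Ω
Step 3 — Parallel combination: 1/Z_total = 1/R + 1/L + 1/C; Z_total = 0.9374 - j8.185 Ω = 8.238∠-83.5° Ω.
Step 4 — Power factor: PF = cos(φ) = Re(Z)/|Z| = 0.9374/8.238 = 0.1138.
Step 5 — Type: Im(Z) = -8.185 ⇒ leading (phase φ = -83.5°).

PF = 0.1138 (leading, φ = -83.5°)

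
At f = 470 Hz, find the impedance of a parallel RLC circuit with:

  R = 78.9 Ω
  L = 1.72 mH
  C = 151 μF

Step 1 — Angular frequency: ω = 2π·f = 2π·470 = 2953 rad/s.
Step 2 — Component impedances:
  R: Z = R = 78.9 Ω
  L: Z = jωL = j·2953·0.00172 = 0 + j5.079 Ω
  C: Z = 1/(jωC) = -j/(ω·C) = 0 - j2.243 Ω
Step 3 — Parallel combination: 1/Z_total = 1/R + 1/L + 1/C; Z_total = 0.2038 - j4.005 Ω = 4.01∠-87.1° Ω.

Z = 0.2038 - j4.005 Ω = 4.01∠-87.1° Ω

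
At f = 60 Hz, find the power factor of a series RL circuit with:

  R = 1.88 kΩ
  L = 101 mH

Step 1 — Angular frequency: ω = 2π·f = 2π·60 = 377 rad/s.
Step 2 — Component impedances:
  R: Z = R = 1880 Ω
  L: Z = jωL = j·377·0.101 = 0 + j38.08 Ω
Step 3 — Series combination: Z_total = R + L = 1880 + j38.08 Ω = 1880∠1.2° Ω.
Step 4 — Power factor: PF = cos(φ) = Re(Z)/|Z| = 1880/1880.4 = 0.9998.
Step 5 — Type: Im(Z) = 38.08 ⇒ lagging (phase φ = 1.2°).

PF = 0.9998 (lagging, φ = 1.2°)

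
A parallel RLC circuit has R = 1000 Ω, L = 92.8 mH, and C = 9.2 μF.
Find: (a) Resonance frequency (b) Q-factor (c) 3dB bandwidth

Step 1 — Resonance: ω₀ = 1/√(LC) = 1/√(0.0928·9.2e-06) = 1082 rad/s.
Step 2 — f₀ = ω₀/(2π) = 172.2 Hz.
Step 3 — Parallel Q: Q = R/(ω₀L) = 1000/(1082·0.0928) = 9.957.
Step 4 — Bandwidth: Δω = ω₀/Q = 108.7 rad/s; BW = Δω/(2π) = 17.3 Hz.

(a) f₀ = 172.2 Hz  (b) Q = 9.957  (c) BW = 17.3 Hz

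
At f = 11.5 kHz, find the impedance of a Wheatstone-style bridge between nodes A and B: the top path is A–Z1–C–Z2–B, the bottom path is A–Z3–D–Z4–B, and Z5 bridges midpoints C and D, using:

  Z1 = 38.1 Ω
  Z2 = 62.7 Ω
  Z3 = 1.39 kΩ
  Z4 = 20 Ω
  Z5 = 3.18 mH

Step 1 — Angular frequency: ω = 2π·f = 2π·1.15e+04 = 7.226e+04 rad/s.
Step 2 — Component impedances:
  Z1: Z = R = 38.1 Ω
  Z2: Z = R = 62.7 Ω
  Z3: Z = R = 1390 Ω
  Z4: Z = R = 20 Ω
  Z5: Z = jωL = j·7.226e+04·0.00318 = 0 + j229.8 Ω
Step 3 — Bridge requires nodal analysis (the Z5 bridge couples midpoints C and D, so the two paths cannot be reduced to a simple series/parallel combination). Setting node B to ground and injecting 1 A at node A, the 3-node admittance system at A, C, D solves to V_A = Z_AB = 89.74 + j12.75 Ω = 90.64∠8.1° Ω.

Z = 89.74 + j12.75 Ω = 90.64∠8.1° Ω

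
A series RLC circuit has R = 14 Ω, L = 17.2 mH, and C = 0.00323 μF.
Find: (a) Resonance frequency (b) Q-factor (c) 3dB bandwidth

Step 1 — Resonance condition Im(Z)=0 gives ω₀ = 1/√(LC).
Step 2 — ω₀ = 1/√(0.0172·3.23e-09) = 1.342e+05 rad/s.
Step 3 — f₀ = ω₀/(2π) = 2.135e+04 Hz.
Step 4 — Series Q: Q = ω₀L/R = 1.342e+05·0.0172/14 = 164.8.
Step 5 — 3dB bandwidth: Δω = ω₀/Q = 814 rad/s; BW = Δω/(2π) = 129.5 Hz.

(a) f₀ = 2.135e+04 Hz  (b) Q = 164.8  (c) BW = 129.5 Hz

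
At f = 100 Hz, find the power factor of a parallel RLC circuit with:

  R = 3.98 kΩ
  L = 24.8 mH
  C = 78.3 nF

Step 1 — Angular frequency: ω = 2π·f = 2π·100 = 628.3 rad/s.
Step 2 — Component impedances:
  R: Z = R = 3980 Ω
  L: Z = jωL = j·628.3·0.0248 = 0 + j15.58 Ω
  C: Z = 1/(jωC) = -j/(ω·C) = 0 - j2.033e+04 Ω
Step 3 — Parallel combination: 1/Z_total = 1/R + 1/L + 1/C; Z_total = 0.0611 + j15.59 Ω = 15.59∠89.8° Ω.
Step 4 — Power factor: PF = cos(φ) = Re(Z)/|Z| = 0.0611/15.594 = 0.003918.
Step 5 — Type: Im(Z) = 15.59 ⇒ lagging (phase φ = 89.8°).

PF = 0.003918 (lagging, φ = 89.8°)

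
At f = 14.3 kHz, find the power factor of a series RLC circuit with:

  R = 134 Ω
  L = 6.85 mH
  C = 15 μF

Step 1 — Angular frequency: ω = 2π·f = 2π·1.43e+04 = 8.985e+04 rad/s.
Step 2 — Component impedances:
  R: Z = R = 134 Ω
  L: Z = jωL = j·8.985e+04·0.00685 = 0 + j615.5 Ω
  C: Z = 1/(jωC) = -j/(ω·C) = 0 - j0.742 Ω
Step 3 — Series combination: Z_total = R + L + C = 134 + j614.7 Ω = 629.2∠77.7° Ω.
Step 4 — Power factor: PF = cos(φ) = Re(Z)/|Z| = 134/629.2 = 0.213.
Step 5 — Type: Im(Z) = 614.7 ⇒ lagging (phase φ = 77.7°).

PF = 0.213 (lagging, φ = 77.7°)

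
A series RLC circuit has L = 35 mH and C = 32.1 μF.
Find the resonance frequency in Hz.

Step 1 — Resonance condition Im(Z)=0 gives ω₀ = 1/√(LC).
Step 2 — ω₀ = 1/√(0.035·3.21e-05) = 943.4 rad/s.
Step 3 — f₀ = ω₀/(2π) = 150.2 Hz.

f₀ = 150.2 Hz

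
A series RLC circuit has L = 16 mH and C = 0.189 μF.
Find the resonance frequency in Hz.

Step 1 — Resonance condition Im(Z)=0 gives ω₀ = 1/√(LC).
Step 2 — ω₀ = 1/√(0.016·1.89e-07) = 1.818e+04 rad/s.
Step 3 — f₀ = ω₀/(2π) = 2894 Hz.

f₀ = 2894 Hz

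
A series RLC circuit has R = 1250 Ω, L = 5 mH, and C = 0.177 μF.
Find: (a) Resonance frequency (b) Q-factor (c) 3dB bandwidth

Step 1 — Resonance: ω₀ = 1/√(LC) = 1/√(0.005·1.77e-07) = 3.361e+04 rad/s.
Step 2 — f₀ = ω₀/(2π) = 5350 Hz.
Step 3 — Series Q: Q = ω₀L/R = 3.361e+04·0.005/1250 = 0.1345.
Step 4 — Bandwidth: Δω = ω₀/Q = 2.5e+05 rad/s; BW = Δω/(2π) = 3.979e+04 Hz.

(a) f₀ = 5350 Hz  (b) Q = 0.1345  (c) BW = 3.979e+04 Hz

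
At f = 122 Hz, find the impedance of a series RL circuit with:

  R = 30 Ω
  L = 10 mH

Step 1 — Angular frequency: ω = 2π·f = 2π·122 = 766.5 rad/s.
Step 2 — Component impedances:
  R: Z = R = 30 Ω
  L: Z = jωL = j·766.5·0.01 = 0 + j7.665 Ω
Step 3 — Series combination: Z_total = R + L = 30 + j7.665 Ω = 30.96∠14.3° Ω.

Z = 30 + j7.665 Ω = 30.96∠14.3° Ω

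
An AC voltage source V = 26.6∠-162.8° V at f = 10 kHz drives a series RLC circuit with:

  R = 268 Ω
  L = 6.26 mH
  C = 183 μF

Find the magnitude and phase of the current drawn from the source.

Step 1 — Angular frequency: ω = 2π·f = 2π·1e+04 = 6.283e+04 rad/s.
Step 2 — Component impedances:
  R: Z = R = 268 Ω
  L: Z = jωL = j·6.283e+04·0.00626 = 0 + j393.3 Ω
  C: Z = 1/(jωC) = -j/(ω·C) = 0 - j0.08697 Ω
Step 3 — Series combination: Z_total = R + L + C = 268 + j393.2 Ω = 475.9∠55.7° Ω.
Step 4 — Source phasor: V = 26.6∠-162.8° V = -25.41 - j7.866 V.
Step 5 — Ohm's law: I = V / Z_total = (-25.41 - j7.866) / (268 + j393.2) = -0.04373 + j0.03482 A.
Step 6 — Convert to polar: |I| = 0.0559 A, ∠I = 141.5°.

I = 0.0559∠141.5° A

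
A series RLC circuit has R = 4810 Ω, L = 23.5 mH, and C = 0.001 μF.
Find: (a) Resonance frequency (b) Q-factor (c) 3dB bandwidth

Step 1 — Resonance: ω₀ = 1/√(LC) = 1/√(0.0235·1e-09) = 2.063e+05 rad/s.
Step 2 — f₀ = ω₀/(2π) = 3.283e+04 Hz.
Step 3 — Series Q: Q = ω₀L/R = 2.063e+05·0.0235/4810 = 1.008.
Step 4 — Bandwidth: Δω = ω₀/Q = 2.047e+05 rad/s; BW = Δω/(2π) = 3.258e+04 Hz.

(a) f₀ = 3.283e+04 Hz  (b) Q = 1.008  (c) BW = 3.258e+04 Hz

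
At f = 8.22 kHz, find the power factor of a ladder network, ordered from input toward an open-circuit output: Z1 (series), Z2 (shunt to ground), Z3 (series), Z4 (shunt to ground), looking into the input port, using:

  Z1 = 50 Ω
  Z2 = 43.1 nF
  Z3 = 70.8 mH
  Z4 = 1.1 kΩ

Step 1 — Angular frequency: ω = 2π·f = 2π·8220 = 5.165e+04 rad/s.
Step 2 — Component impedances:
  Z1: Z = R = 50 Ω
  Z2: Z = 1/(jωC) = -j/(ω·C) = 0 - j449.2 Ω
  Z3: Z = jωL = j·5.165e+04·0.0708 = 0 + j3657 Ω
  Z4: Z = R = 1100 Ω
Step 3 — Ladder network (open output): work backward from the far end, alternating series and parallel combinations. Z_in = 69.31 - j505.5 Ω = 510.3∠-82.2° Ω.
Step 4 — Power factor: PF = cos(φ) = Re(Z)/|Z| = 69.31/510.3 = 0.1358.
Step 5 — Type: Im(Z) = -505.5 ⇒ leading (phase φ = -82.2°).

PF = 0.1358 (leading, φ = -82.2°)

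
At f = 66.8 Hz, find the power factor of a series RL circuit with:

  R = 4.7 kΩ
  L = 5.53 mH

Step 1 — Angular frequency: ω = 2π·f = 2π·66.8 = 419.7 rad/s.
Step 2 — Component impedances:
  R: Z = R = 4700 Ω
  L: Z = jωL = j·419.7·0.00553 = 0 + j2.321 Ω
Step 3 — Series combination: Z_total = R + L = 4700 + j2.321 Ω = 4700∠0.0° Ω.
Step 4 — Power factor: PF = cos(φ) = Re(Z)/|Z| = 4700/4700 = 1.
Step 5 — Type: Im(Z) = 2.321 ⇒ lagging (phase φ = 0.0°).

PF = 1 (lagging, φ = 0.0°)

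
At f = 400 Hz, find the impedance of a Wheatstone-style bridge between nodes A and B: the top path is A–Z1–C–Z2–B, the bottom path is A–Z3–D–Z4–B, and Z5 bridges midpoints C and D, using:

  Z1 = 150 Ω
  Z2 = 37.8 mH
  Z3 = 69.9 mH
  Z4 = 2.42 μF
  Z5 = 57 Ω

Step 1 — Angular frequency: ω = 2π·f = 2π·400 = 2513 rad/s.
Step 2 — Component impedances:
  Z1: Z = R = 150 Ω
  Z2: Z = jωL = j·2513·0.0378 = 0 + j95 Ω
  Z3: Z = jωL = j·2513·0.0699 = 0 + j175.7 Ω
  Z4: Z = 1/(jωC) = -j/(ω·C) = 0 - j164.4 Ω
  Z5: Z = R = 57 Ω
Step 3 — Bridge requires nodal analysis (the Z5 bridge couples midpoints C and D, so the two paths cannot be reduced to a simple series/parallel combination). Setting node B to ground and injecting 1 A at node A, the 3-node admittance system at A, C, D solves to V_A = Z_AB = 162.3 + j171 Ω = 235.7∠46.5° Ω.

Z = 162.3 + j171 Ω = 235.7∠46.5° Ω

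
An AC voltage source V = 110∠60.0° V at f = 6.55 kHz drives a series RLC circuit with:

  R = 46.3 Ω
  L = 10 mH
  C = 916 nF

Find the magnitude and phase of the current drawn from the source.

Step 1 — Angular frequency: ω = 2π·f = 2π·6550 = 4.115e+04 rad/s.
Step 2 — Component impedances:
  R: Z = R = 46.3 Ω
  L: Z = jωL = j·4.115e+04·0.01 = 0 + j411.5 Ω
  C: Z = 1/(jωC) = -j/(ω·C) = 0 - j26.53 Ω
Step 3 — Series combination: Z_total = R + L + C = 46.3 + j385 Ω = 387.8∠83.1° Ω.
Step 4 — Source phasor: V = 110∠60.0° V = 55 + j95.26 V.
Step 5 — Ohm's law: I = V / Z_total = (55 + j95.26) / (46.3 + j385) = 0.2608 - j0.1115 A.
Step 6 — Convert to polar: |I| = 0.2837 A, ∠I = -23.1°.

I = 0.2837∠-23.1° A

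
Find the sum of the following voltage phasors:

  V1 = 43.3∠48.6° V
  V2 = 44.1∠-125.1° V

Step 1 — Convert each phasor to rectangular form:
  V1 = 43.3·(cos(48.6°) + j·sin(48.6°)) = 28.63 + j32.48 V
  V2 = 44.1·(cos(-125.1°) + j·sin(-125.1°)) = -25.36 - j36.08 V
Step 2 — Sum components: V_total = 3.277 - j3.601 V.
Step 3 — Convert to polar: |V_total| = 4.869 V, ∠V_total = -47.7°.

V_total = 4.869∠-47.7° V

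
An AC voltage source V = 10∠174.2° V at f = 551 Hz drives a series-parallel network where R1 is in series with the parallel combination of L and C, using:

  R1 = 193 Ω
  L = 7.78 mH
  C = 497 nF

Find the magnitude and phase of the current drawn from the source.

Step 1 — Angular frequency: ω = 2π·f = 2π·551 = 3462 rad/s.
Step 2 — Component impedances:
  R1: Z = R = 193 Ω
  L: Z = jωL = j·3462·0.00778 = 0 + j26.93 Ω
  C: Z = 1/(jωC) = -j/(ω·C) = 0 - j581.2 Ω
Step 3 — Parallel branch: L || C = 1/(1/L + 1/C) = 0 + j28.24 Ω.
Step 4 — Series with R1: Z_total = R1 + (L || C) = 193 + j28.24 Ω = 195.1∠8.3° Ω.
Step 5 — Source phasor: V = 10∠174.2° V = -9.949 + j1.011 V.
Step 6 — Ohm's law: I = V / Z_total = (-9.949 + j1.011) / (193 + j28.24) = -0.04972 + j0.01251 A.
Step 7 — Convert to polar: |I| = 0.05127 A, ∠I = 165.9°.

I = 0.05127∠165.9° A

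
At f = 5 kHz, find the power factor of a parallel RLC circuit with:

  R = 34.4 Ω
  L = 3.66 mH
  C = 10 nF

Step 1 — Angular frequency: ω = 2π·f = 2π·5000 = 3.142e+04 rad/s.
Step 2 — Component impedances:
  R: Z = R = 34.4 Ω
  L: Z = jωL = j·3.142e+04·0.00366 = 0 + j115 Ω
  C: Z = 1/(jωC) = -j/(ω·C) = 0 - j3183 Ω
Step 3 — Parallel combination: 1/Z_total = 1/R + 1/L + 1/C; Z_total = 31.76 + j9.158 Ω = 33.05∠16.1° Ω.
Step 4 — Power factor: PF = cos(φ) = Re(Z)/|Z| = 31.759/33.0531 = 0.9608.
Step 5 — Type: Im(Z) = 9.158 ⇒ lagging (phase φ = 16.1°).

PF = 0.9608 (lagging, φ = 16.1°)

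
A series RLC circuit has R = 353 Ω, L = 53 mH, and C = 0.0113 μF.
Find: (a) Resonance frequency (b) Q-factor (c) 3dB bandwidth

Step 1 — Resonance: ω₀ = 1/√(LC) = 1/√(0.053·1.13e-08) = 4.086e+04 rad/s.
Step 2 — f₀ = ω₀/(2π) = 6503 Hz.
Step 3 — Series Q: Q = ω₀L/R = 4.086e+04·0.053/353 = 6.135.
Step 4 — Bandwidth: Δω = ω₀/Q = 6660 rad/s; BW = Δω/(2π) = 1060 Hz.

(a) f₀ = 6503 Hz  (b) Q = 6.135  (c) BW = 1060 Hz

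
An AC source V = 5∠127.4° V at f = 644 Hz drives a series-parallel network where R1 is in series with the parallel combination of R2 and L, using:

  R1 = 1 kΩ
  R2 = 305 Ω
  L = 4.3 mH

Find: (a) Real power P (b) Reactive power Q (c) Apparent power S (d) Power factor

Step 1 — Angular frequency: ω = 2π·f = 2π·644 = 4046 rad/s.
Step 2 — Component impedances:
  R1: Z = R = 1000 Ω
  R2: Z = R = 305 Ω
  L: Z = jωL = j·4046·0.0043 = 0 + j17.4 Ω
Step 3 — Parallel branch: R2 || L = 1/(1/R2 + 1/L) = 0.9894 + j17.34 Ω.
Step 4 — Series with R1: Z_total = R1 + (R2 || L) = 1001 + j17.34 Ω = 1001∠1.0° Ω.
Step 5 — Source phasor: V = 5∠127.4° V = -3.037 + j3.972 V.
Step 6 — Current: I = V / Z = -0.002964 + j0.00402 A = 0.004994∠126.4° A.
Step 7 — Complex power: S = V·I* = 0.02497 + j0.0004326 VA.
Step 8 — Real power: P = Re(S) = 0.02497 W.
Step 9 — Reactive power: Q = Im(S) = 0.0004326 VAR.
Step 10 — Apparent power: |S| = 0.02497 VA.
Step 11 — Power factor: PF = P/|S| = 0.9998 (lagging).

(a) P = 0.02497 W  (b) Q = 0.0004326 VAR  (c) S = 0.02497 VA  (d) PF = 0.9998 (lagging)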